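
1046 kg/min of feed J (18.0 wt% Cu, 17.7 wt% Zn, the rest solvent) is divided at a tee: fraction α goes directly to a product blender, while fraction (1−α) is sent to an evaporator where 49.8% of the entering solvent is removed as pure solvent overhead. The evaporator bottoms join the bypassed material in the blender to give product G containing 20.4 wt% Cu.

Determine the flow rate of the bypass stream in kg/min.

All 1046×0.180 = 188.28 kg/min of Cu reaches G, so G = 188.28/0.204 = 922.94 kg/min and vapour = 123.06 kg/min.
The evaporator receives (1−α)·1046 of feed at 0.643 solvent and removes 0.498 of that solvent:
0.498×0.643×(1−α)×1046 = 123.06
(1−α) = 123.06/334.94 = 0.3674;  α = 0.6326.
Bypass flow = 0.6326×1046 = 661.7 kg/min.

661.7 kg/min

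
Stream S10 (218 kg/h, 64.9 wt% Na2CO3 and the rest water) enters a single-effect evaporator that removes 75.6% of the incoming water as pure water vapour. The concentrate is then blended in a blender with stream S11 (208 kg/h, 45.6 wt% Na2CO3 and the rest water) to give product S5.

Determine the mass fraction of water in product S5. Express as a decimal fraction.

0.358

Vapour removed = 0.756×0.351×218 = 57.848 kg/h; concentrate = 160.15 kg/h.
water reaching the mixer = 18.67 (from concentrate) + 208×0.544 = 131.82 kg/h.
Product flow = 160.15 + 208 = 368.15 kg/h; water fraction = 0.358.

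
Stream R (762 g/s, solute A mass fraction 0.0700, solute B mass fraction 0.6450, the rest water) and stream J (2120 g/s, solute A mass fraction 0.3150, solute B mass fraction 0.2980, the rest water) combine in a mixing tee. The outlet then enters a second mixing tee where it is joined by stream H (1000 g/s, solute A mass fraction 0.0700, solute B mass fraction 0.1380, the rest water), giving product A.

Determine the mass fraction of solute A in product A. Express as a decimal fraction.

0.2038

Overall, product flow = 3882 g/s.
solute A in = 762×0.070 + 2120×0.315 + 1000×0.070 = 791.14 g/s.
solute A fraction in A = 0.2038.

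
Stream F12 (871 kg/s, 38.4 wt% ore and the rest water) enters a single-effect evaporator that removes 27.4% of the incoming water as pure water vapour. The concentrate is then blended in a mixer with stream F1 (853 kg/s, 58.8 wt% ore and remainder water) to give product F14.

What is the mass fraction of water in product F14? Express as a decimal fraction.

Vapour removed = 0.274×0.616×871 = 147.01 kg/s; concentrate = 723.99 kg/s.
water reaching the mixer = 389.53 (from concentrate) + 853×0.412 = 740.96 kg/s.
Product flow = 723.99 + 853 = 1577 kg/s; water fraction = 0.470.

0.470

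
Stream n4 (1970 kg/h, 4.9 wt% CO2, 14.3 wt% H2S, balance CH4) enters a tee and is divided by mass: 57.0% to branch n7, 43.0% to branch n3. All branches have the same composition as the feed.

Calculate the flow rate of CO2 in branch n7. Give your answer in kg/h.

55.02 kg/h

Branch n7 total = 0.570×1970 = 1122.9 kg/h.
CO2 in n7 = 0.049×1122.9 = 55.022 kg/h.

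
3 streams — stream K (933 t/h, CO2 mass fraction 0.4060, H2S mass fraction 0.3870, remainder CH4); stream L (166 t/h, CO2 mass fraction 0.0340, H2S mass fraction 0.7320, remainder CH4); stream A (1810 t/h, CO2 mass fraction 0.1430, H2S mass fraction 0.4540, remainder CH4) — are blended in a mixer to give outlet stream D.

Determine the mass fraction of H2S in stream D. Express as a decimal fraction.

0.4484

Total flow out = 933 + 166 + 1810 = 2909 t/h.
H2S in = 933×0.387 + 166×0.732 + 1810×0.454 = 1304.3 t/h.
H2S mass fraction in D = 1304.3/2909 = 0.4484.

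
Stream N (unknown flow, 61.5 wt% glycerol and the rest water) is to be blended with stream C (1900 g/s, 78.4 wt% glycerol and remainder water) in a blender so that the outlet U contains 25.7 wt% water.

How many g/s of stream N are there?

Let N be the unknown flow. Total out = 1900 + N.
water balance: 410.4 + 0.385·N = 0.257·(1900 + N)
(0.385 − 0.257)·N = 0.257×1900 − 410.4 = 77.9
N = 77.9 / 0.128 = 608.59 g/s

608.6 g/s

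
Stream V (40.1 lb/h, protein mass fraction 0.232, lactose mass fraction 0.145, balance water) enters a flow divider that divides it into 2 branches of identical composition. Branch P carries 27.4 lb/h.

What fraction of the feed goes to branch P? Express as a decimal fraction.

Fraction to P = 27.4/40.1 = 0.6833.

0.683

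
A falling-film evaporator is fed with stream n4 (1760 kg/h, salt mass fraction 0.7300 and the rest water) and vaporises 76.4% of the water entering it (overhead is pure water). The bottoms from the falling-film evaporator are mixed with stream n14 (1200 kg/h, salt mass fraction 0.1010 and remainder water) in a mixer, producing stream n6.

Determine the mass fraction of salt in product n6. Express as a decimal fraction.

Vapour removed = 0.764×0.270×1760 = 363.05 kg/h; concentrate = 1396.9 kg/h.
salt reaching the mixer = 1284.8 (from concentrate) + 1200×0.101 = 1406 kg/h.
Product flow = 1396.9 + 1200 = 2596.9 kg/h; salt fraction = 0.5414.

0.5414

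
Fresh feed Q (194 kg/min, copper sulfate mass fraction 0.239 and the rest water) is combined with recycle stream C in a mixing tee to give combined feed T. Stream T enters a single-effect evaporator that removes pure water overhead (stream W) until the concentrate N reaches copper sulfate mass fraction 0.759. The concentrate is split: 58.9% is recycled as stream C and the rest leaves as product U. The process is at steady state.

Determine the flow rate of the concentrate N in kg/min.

148.6 kg/min

Overall copper sulfate balance (none leaves overhead): copper sulfate in fresh feed = copper sulfate in product, i.e. 194×0.239 = (1−0.589)·N·0.759.
N = 46.366/(0.759×0.411) = 148.63 kg/min.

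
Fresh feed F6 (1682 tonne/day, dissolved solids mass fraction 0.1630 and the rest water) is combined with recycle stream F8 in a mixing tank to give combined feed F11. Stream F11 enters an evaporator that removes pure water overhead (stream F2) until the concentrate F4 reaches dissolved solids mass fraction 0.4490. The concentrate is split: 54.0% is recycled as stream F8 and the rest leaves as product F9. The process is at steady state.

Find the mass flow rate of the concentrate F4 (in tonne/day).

Overall dissolved solids balance (none leaves overhead): dissolved solids in fresh feed = dissolved solids in product, i.e. 1682×0.163 = (1−0.540)·F4·0.449.
F4 = 274.17/(0.449×0.460) = 1327.4 tonne/day.

1327 tonne/day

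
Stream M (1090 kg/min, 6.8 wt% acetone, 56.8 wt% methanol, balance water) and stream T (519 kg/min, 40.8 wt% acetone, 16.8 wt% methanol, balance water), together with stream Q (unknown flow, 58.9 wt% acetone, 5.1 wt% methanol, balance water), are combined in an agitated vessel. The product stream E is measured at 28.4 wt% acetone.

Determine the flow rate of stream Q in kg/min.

Let Q be the unknown flow. Total out = 1609 + Q.
acetone balance: 285.87 + 0.589·Q = 0.284·(1609 + Q)
(0.589 − 0.284)·Q = 0.284×1609 − 285.87 = 171.08
Q = 171.08 / 0.305 = 560.93 kg/min

560.9 kg/min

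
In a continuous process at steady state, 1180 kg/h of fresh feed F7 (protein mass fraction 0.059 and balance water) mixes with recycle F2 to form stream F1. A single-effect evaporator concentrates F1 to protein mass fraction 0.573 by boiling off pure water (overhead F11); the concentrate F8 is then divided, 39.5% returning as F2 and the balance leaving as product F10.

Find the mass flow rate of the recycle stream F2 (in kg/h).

79.33 kg/h

Overall protein balance (none leaves overhead): protein in fresh feed = protein in product, i.e. 1180×0.059 = (1−0.395)·F8·0.573.
F8 = 69.62/(0.573×0.605) = 200.83 kg/h.
Recycle F2 = 0.395×200.83 = 79.327 kg/h.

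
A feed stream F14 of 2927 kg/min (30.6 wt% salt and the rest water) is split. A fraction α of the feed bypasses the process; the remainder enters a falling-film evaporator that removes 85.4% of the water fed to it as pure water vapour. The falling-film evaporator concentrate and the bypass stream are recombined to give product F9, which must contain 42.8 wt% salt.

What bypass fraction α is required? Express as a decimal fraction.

All 2927×0.306 = 895.66 kg/min of salt reaches F9, so F9 = 895.66/0.428 = 2092.7 kg/min and vapour = 834.33 kg/min.
The evaporator receives (1−α)·2927 of feed at 0.694 water and removes 0.854 of that water:
0.854×0.694×(1−α)×2927 = 834.33
(1−α) = 834.33/1734.8 = 0.4809;  α = 0.5191.

0.519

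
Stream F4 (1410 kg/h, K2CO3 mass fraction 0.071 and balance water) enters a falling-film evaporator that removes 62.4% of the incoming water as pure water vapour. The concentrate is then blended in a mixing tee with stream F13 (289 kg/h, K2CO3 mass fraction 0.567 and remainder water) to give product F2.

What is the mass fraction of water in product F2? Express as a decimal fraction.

0.701

Vapour removed = 0.624×0.929×1410 = 817.37 kg/h; concentrate = 592.63 kg/h.
water reaching the mixer = 492.52 (from concentrate) + 289×0.433 = 617.66 kg/h.
Product flow = 592.63 + 289 = 881.63 kg/h; water fraction = 0.701.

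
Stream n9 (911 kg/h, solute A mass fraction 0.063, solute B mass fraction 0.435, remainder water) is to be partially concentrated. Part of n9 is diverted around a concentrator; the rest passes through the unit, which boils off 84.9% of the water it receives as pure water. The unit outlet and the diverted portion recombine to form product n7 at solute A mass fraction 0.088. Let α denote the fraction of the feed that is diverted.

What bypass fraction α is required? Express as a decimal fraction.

0.333

All 911×0.063 = 57.393 kg/h of solute A reaches n7, so n7 = 57.393/0.088 = 652.19 kg/h and vapour = 258.81 kg/h.
The evaporator receives (1−α)·911 of feed at 0.502 water and removes 0.849 of that water:
0.849×0.502×(1−α)×911 = 258.81
(1−α) = 258.81/388.27 = 0.6666;  α = 0.3334.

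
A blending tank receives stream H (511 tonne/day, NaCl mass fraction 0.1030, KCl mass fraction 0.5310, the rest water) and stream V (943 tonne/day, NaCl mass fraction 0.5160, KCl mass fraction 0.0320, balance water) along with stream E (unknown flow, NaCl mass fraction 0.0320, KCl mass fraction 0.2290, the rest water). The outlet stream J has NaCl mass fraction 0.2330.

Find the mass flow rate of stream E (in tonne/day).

Let E be the unknown flow. Total out = 1454 + E.
NaCl balance: 539.22 + 0.032·E = 0.233·(1454 + E)
(0.032 − 0.233)·E = 0.233×1454 − 539.22 = -200.44
E = -200.44 / -0.201 = 997.21 tonne/day

997.2 tonne/day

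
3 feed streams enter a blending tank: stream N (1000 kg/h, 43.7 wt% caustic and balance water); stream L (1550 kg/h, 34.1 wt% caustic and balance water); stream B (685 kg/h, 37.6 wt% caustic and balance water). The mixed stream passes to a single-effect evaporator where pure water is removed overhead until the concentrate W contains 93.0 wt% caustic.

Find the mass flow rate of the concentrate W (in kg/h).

1315 kg/h

caustic entering = 1000×0.437 + 1550×0.341 + 685×0.376 = 1223.1 kg/h.
All caustic reports to W, so W = 1223.1/0.930 = 1315.2 kg/h.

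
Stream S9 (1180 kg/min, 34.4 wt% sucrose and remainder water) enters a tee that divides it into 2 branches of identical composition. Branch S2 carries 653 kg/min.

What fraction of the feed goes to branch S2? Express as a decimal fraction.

Fraction to S2 = 653/1180 = 0.5534.

0.553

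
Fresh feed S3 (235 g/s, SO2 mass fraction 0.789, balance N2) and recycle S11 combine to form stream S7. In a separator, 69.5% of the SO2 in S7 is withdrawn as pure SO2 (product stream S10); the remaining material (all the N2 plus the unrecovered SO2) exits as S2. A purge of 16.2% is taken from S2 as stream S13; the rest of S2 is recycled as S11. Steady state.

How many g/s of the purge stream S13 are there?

61.89 g/s

N2 enters only via S3 and leaves only via the purge: 235×0.211 = 0.162×(N2 in S2), and the separator passes all N2, so N2 in S7 = N2 in S2 = 306.08 g/s.
SO2 in S7: m_A = 235×0.789 + (1−0.162)·(1−0.695)·m_A, so m_A = 185.42/0.7444 = 249.08 g/s.
S2 = (1−0.695)×249.08 + 306.08 = 382.05 g/s.
Purge S13 = 0.162×382.05 = 61.892 g/s.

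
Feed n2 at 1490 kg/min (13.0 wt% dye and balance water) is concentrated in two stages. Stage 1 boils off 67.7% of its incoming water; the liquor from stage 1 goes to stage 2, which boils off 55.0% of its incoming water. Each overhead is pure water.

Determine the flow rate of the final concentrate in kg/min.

382.1 kg/min

water in feed = 1490×0.870 = 1296.3 kg/min.
After stage 1: water left = (1−0.677)×1296.3 = 418.7; stream total = 612.4 kg/min.
After stage 2: water left = (1−0.550)×418.7 = 188.42; final concentrate = 382.12 kg/min.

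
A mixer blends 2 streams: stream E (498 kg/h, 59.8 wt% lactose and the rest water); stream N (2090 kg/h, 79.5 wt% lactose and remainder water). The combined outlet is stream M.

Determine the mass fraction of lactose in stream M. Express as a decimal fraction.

Total flow out = 498 + 2090 = 2588 kg/h.
lactose in = 498×0.598 + 2090×0.795 = 1959.4 kg/h.
lactose mass fraction in M = 1959.4/2588 = 0.7571.

0.7571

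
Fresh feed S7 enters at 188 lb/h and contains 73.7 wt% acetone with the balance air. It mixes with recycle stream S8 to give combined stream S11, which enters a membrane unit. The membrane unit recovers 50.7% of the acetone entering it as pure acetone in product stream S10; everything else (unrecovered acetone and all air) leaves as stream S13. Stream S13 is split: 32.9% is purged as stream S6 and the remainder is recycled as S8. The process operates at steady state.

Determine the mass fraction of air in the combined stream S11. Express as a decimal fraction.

air enters only via S7 and leaves only via the purge: 188×0.263 = 0.329×(air in S13), and the membrane unit passes all air, so air in S11 = air in S13 = 150.29 lb/h.
acetone in S11: m_A = 188×0.737 + (1−0.329)·(1−0.507)·m_A, so m_A = 138.56/0.6692 = 207.05 lb/h.
S11 = 207.05 + 150.29 = 357.33 lb/h.
air fraction in S11 = 150.29/357.33 = 0.421.

0.421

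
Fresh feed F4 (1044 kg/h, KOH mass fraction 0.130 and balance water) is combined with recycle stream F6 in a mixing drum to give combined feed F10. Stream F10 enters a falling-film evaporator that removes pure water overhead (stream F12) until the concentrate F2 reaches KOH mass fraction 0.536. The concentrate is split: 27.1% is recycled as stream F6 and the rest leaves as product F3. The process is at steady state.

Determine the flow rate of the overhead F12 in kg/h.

790.8 kg/h

Overall KOH balance (none leaves overhead): KOH in fresh feed = KOH in product, i.e. 1044×0.130 = (1−0.271)·F2·0.536.
F2 = 135.72/(0.536×0.729) = 347.34 kg/h.
Recycle F6 = 0.271×347.34 = 94.128 kg/h.
Combined feed F10 = 1044 + 94.128 = 1138.1 kg/h.
Overhead F12 = F10 − F2 = 1138.1 − 347.34 = 790.79 kg/h.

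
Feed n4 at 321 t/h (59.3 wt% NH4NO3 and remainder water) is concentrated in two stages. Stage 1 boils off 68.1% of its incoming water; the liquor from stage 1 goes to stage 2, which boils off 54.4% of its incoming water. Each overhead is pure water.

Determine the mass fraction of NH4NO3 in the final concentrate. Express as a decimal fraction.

water in feed = 321×0.407 = 130.65 t/h.
After stage 1: water left = (1−0.681)×130.65 = 41.676; stream total = 232.03 t/h.
After stage 2: water left = (1−0.544)×41.676 = 19.004; final concentrate = 209.36 t/h.
NH4NO3 fraction = 190.35/209.36 = 0.909.

0.909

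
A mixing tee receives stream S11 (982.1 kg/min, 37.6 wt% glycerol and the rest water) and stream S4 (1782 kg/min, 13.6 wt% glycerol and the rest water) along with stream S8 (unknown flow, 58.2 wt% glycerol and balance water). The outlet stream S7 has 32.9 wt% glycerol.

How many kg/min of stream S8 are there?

1177 kg/min

Let S8 be the unknown flow. Total out = 2764.1 + S8.
glycerol balance: 611.62 + 0.582·S8 = 0.329·(2764.1 + S8)
(0.582 − 0.329)·S8 = 0.329×2764.1 − 611.62 = 297.77
S8 = 297.77 / 0.253 = 1176.9 kg/min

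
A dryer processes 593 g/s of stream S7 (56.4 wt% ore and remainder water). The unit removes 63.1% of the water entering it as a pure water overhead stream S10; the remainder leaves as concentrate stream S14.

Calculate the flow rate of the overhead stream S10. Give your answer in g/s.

163.1 g/s

water entering = 593×0.436 = 258.55 g/s; overhead removed = 0.631×258.55 = 163.14 g/s.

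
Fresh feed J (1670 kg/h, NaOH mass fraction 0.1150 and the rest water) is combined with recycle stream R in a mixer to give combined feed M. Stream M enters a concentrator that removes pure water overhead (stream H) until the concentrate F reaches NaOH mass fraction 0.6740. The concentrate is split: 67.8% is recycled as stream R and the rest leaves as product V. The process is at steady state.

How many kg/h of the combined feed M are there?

2270 kg/h

Overall NaOH balance (none leaves overhead): NaOH in fresh feed = NaOH in product, i.e. 1670×0.115 = (1−0.678)·F·0.674.
F = 192.05/(0.674×0.322) = 884.91 kg/h.
Recycle R = 0.678×884.91 = 599.97 kg/h.
Combined feed M = 1670 + 599.97 = 2270 kg/h.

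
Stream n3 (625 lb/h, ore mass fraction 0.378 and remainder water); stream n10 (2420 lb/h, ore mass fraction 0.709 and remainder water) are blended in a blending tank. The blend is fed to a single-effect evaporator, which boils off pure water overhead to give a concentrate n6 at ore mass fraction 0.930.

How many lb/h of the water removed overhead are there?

ore entering = 625×0.378 + 2420×0.709 = 1952 lb/h.
All ore reports to n6, so n6 = 1952/0.930 = 2099 lb/h.
Total feed = 3045 lb/h; overhead = 3045 − 2099 = 946.04 lb/h.

946 lb/h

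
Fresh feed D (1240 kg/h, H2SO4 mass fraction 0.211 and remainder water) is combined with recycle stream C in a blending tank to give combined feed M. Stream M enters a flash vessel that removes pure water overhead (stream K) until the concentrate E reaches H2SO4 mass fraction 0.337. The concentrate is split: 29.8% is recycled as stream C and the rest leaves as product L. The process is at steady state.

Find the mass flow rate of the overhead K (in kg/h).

463.6 kg/h

Overall H2SO4 balance (none leaves overhead): H2SO4 in fresh feed = H2SO4 in product, i.e. 1240×0.211 = (1−0.298)·E·0.337.
E = 261.64/(0.337×0.702) = 1106 kg/h.
Recycle C = 0.298×1106 = 329.57 kg/h.
Combined feed M = 1240 + 329.57 = 1569.6 kg/h.
Overhead K = M − E = 1569.6 − 1106 = 463.62 kg/h.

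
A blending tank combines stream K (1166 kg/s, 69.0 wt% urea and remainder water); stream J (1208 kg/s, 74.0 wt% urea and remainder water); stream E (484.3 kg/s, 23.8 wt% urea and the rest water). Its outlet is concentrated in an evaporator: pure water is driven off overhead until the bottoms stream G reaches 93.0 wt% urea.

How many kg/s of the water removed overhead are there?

908.1 kg/s

urea entering = 1166×0.690 + 1208×0.740 + 484.3×0.238 = 1813.7 kg/s.
All urea reports to G, so G = 1813.7/0.930 = 1950.2 kg/s.
Total feed = 2858.3 kg/s; overhead = 2858.3 − 1950.2 = 908.06 kg/s.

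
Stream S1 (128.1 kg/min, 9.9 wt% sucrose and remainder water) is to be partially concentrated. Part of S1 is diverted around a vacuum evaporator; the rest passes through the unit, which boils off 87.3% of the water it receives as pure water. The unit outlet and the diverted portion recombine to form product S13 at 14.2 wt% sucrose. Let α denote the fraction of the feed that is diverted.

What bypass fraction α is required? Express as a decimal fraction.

All 128.1×0.099 = 12.682 kg/min of sucrose reaches S13, so S13 = 12.682/0.142 = 89.309 kg/min and vapour = 38.791 kg/min.
The evaporator receives (1−α)·128.1 of feed at 0.901 water and removes 0.873 of that water:
0.873×0.901×(1−α)×128.1 = 38.791
(1−α) = 38.791/100.76 = 0.3850;  α = 0.6150.

0.615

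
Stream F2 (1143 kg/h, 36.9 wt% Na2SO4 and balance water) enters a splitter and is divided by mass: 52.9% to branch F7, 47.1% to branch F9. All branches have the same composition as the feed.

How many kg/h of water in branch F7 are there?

381.5 kg/h

Branch F7 total = 0.529×1143 = 604.65 kg/h.
water in F7 = 0.631×604.65 = 381.53 kg/h.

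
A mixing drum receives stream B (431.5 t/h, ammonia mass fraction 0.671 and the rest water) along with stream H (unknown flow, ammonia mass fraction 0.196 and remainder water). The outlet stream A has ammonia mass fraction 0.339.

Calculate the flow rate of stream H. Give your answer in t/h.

Let H be the unknown flow. Total out = 431.5 + H.
ammonia balance: 289.54 + 0.196·H = 0.339·(431.5 + H)
(0.196 − 0.339)·H = 0.339×431.5 − 289.54 = -143.26
H = -143.26 / -0.143 = 1001.8 t/h

1002 t/h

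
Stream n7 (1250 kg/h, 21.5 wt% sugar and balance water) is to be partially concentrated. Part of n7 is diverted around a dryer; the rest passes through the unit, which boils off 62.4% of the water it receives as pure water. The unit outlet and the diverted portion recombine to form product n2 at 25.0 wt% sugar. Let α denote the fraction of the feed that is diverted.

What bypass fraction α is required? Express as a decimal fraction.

0.714

All 1250×0.215 = 268.75 kg/h of sugar reaches n2, so n2 = 268.75/0.250 = 1075 kg/h and vapour = 175 kg/h.
The evaporator receives (1−α)·1250 of feed at 0.785 water and removes 0.624 of that water:
0.624×0.785×(1−α)×1250 = 175
(1−α) = 175/612.3 = 0.2858;  α = 0.7142.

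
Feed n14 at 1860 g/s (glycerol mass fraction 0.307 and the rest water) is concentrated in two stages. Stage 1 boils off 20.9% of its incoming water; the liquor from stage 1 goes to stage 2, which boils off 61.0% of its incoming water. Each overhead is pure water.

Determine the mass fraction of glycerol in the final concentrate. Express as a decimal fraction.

0.589

water in feed = 1860×0.693 = 1289 g/s.
After stage 1: water left = (1−0.209)×1289 = 1019.6; stream total = 1590.6 g/s.
After stage 2: water left = (1−0.610)×1019.6 = 397.64; final concentrate = 968.66 g/s.
glycerol fraction = 571.02/968.66 = 0.589.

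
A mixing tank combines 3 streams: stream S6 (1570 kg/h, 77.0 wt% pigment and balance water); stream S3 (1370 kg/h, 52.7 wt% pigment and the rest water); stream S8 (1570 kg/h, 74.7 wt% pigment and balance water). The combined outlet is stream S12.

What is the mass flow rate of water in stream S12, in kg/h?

1406 kg/h

water out = water in = 1570×0.230 + 1370×0.473 + 1570×0.253 = 1406.3 kg/h.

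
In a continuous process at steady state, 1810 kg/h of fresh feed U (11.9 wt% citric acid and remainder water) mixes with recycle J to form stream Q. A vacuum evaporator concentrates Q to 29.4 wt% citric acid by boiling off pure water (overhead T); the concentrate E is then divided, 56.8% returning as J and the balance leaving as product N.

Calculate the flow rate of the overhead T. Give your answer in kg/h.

Overall citric acid balance (none leaves overhead): citric acid in fresh feed = citric acid in product, i.e. 1810×0.119 = (1−0.568)·E·0.294.
E = 215.39/(0.294×0.432) = 1695.9 kg/h.
Recycle J = 0.568×1695.9 = 963.26 kg/h.
Combined feed Q = 1810 + 963.26 = 2773.3 kg/h.
Overhead T = Q − E = 2773.3 − 1695.9 = 1077.4 kg/h.

1077 kg/h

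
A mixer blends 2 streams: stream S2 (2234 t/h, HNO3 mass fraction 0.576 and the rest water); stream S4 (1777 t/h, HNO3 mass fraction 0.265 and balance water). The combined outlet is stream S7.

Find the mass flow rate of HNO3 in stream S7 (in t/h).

HNO3 out = HNO3 in = 2234×0.576 + 1777×0.265 = 1757.7 t/h.

1758 t/h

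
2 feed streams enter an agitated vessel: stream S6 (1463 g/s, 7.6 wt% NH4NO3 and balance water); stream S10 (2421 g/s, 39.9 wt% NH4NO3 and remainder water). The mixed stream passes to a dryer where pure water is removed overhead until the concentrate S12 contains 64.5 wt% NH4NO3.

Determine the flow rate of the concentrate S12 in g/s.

NH4NO3 entering = 1463×0.076 + 2421×0.399 = 1077.2 g/s.
All NH4NO3 reports to S12, so S12 = 1077.2/0.645 = 1670 g/s.

1670 g/s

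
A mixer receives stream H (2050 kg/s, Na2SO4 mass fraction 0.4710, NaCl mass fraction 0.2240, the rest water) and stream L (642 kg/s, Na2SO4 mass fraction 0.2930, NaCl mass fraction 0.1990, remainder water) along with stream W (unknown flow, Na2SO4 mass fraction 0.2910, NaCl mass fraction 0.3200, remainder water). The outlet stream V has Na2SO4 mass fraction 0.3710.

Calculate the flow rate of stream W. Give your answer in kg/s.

1937 kg/s

Let W be the unknown flow. Total out = 2692 + W.
Na2SO4 balance: 1153.7 + 0.291·W = 0.371·(2692 + W)
(0.291 − 0.371)·W = 0.371×2692 − 1153.7 = -154.92
W = -154.92 / -0.080 = 1936.5 kg/s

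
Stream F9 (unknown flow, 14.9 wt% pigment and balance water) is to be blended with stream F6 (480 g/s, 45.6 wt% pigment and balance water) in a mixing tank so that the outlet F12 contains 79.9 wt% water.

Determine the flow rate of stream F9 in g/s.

Let F9 be the unknown flow. Total out = 480 + F9.
water balance: 261.12 + 0.851·F9 = 0.799·(480 + F9)
(0.851 − 0.799)·F9 = 0.799×480 − 261.12 = 122.4
F9 = 122.4 / 0.052 = 2353.8 g/s

2354 g/s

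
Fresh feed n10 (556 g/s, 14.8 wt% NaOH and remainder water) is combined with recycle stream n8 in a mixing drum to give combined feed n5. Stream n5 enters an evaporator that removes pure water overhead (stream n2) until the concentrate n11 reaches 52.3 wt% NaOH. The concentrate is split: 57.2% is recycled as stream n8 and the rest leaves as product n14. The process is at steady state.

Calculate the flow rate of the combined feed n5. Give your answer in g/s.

Overall NaOH balance (none leaves overhead): NaOH in fresh feed = NaOH in product, i.e. 556×0.148 = (1−0.572)·n11·0.523.
n11 = 82.288/(0.523×0.428) = 367.61 g/s.
Recycle n8 = 0.572×367.61 = 210.27 g/s.
Combined feed n5 = 556 + 210.27 = 766.27 g/s.

766.3 g/s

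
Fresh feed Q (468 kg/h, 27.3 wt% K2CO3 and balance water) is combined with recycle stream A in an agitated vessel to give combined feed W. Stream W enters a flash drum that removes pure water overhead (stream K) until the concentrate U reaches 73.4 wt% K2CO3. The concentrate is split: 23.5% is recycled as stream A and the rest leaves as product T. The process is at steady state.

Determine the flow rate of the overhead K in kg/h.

Overall K2CO3 balance (none leaves overhead): K2CO3 in fresh feed = K2CO3 in product, i.e. 468×0.273 = (1−0.235)·U·0.734.
U = 127.76/(0.734×0.765) = 227.54 kg/h.
Recycle A = 0.235×227.54 = 53.471 kg/h.
Combined feed W = 468 + 53.471 = 521.47 kg/h.
Overhead K = W − U = 521.47 − 227.54 = 293.93 kg/h.

293.9 kg/h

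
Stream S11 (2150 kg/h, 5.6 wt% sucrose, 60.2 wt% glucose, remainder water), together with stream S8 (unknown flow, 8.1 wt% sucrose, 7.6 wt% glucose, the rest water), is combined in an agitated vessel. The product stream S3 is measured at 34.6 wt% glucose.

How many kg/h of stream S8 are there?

Let S8 be the unknown flow. Total out = 2150 + S8.
glucose balance: 1294.3 + 0.076·S8 = 0.346·(2150 + S8)
(0.076 − 0.346)·S8 = 0.346×2150 − 1294.3 = -550.4
S8 = -550.4 / -0.270 = 2038.5 kg/h

2039 kg/h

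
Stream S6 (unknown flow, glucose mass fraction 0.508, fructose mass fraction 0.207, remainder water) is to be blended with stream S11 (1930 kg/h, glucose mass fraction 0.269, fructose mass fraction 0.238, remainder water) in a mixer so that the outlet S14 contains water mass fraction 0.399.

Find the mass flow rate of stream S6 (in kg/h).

1591 kg/h

Let S6 be the unknown flow. Total out = 1930 + S6.
water balance: 951.49 + 0.285·S6 = 0.399·(1930 + S6)
(0.285 − 0.399)·S6 = 0.399×1930 − 951.49 = -181.42
S6 = -181.42 / -0.114 = 1591.4 kg/h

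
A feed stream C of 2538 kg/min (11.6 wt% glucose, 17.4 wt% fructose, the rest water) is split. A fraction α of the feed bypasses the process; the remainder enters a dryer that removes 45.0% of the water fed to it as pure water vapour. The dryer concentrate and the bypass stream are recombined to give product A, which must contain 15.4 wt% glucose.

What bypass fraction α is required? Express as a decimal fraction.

0.228

All 2538×0.116 = 294.41 kg/min of glucose reaches A, so A = 294.41/0.154 = 1911.7 kg/min and vapour = 626.26 kg/min.
The evaporator receives (1−α)·2538 of feed at 0.710 water and removes 0.450 of that water:
0.450×0.710×(1−α)×2538 = 626.26
(1−α) = 626.26/810.89 = 0.7723;  α = 0.2277.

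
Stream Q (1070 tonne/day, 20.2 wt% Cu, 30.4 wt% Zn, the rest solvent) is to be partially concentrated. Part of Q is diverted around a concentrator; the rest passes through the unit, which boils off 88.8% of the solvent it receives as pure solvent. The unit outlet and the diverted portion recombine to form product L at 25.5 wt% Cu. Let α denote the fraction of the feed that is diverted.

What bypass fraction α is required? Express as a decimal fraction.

0.526

All 1070×0.202 = 216.14 tonne/day of Cu reaches L, so L = 216.14/0.255 = 847.61 tonne/day and vapour = 222.39 tonne/day.
The evaporator receives (1−α)·1070 of feed at 0.494 solvent and removes 0.888 of that solvent:
0.888×0.494×(1−α)×1070 = 222.39
(1−α) = 222.39/469.38 = 0.4738;  α = 0.5262.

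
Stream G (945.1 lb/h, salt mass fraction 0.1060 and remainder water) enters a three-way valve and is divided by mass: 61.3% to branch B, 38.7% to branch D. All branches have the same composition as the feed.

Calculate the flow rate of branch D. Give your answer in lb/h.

365.8 lb/h

Branch D flow = 0.387×945.1 = 365.75 lb/h.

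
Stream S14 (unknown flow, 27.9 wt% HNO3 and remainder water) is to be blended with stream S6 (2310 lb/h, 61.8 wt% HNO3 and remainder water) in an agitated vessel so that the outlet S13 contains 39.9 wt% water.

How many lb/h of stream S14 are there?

Let S14 be the unknown flow. Total out = 2310 + S14.
water balance: 882.42 + 0.721·S14 = 0.399·(2310 + S14)
(0.721 − 0.399)·S14 = 0.399×2310 − 882.42 = 39.27
S14 = 39.27 / 0.322 = 121.96 lb/h

122 lb/h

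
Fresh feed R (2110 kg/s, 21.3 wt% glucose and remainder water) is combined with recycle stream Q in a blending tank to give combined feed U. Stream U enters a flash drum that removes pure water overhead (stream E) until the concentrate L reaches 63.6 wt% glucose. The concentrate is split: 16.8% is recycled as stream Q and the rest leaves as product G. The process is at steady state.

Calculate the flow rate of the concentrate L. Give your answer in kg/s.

Overall glucose balance (none leaves overhead): glucose in fresh feed = glucose in product, i.e. 2110×0.213 = (1−0.168)·L·0.636.
L = 449.43/(0.636×0.832) = 849.34 kg/s.

849.3 kg/s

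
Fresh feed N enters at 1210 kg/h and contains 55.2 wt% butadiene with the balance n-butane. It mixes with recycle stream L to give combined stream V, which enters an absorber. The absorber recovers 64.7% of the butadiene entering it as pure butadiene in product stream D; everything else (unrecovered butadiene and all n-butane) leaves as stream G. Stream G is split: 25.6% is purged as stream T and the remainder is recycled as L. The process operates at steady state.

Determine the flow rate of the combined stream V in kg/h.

3023 kg/h

n-butane enters only via N and leaves only via the purge: 1210×0.448 = 0.256×(n-butane in G), and the absorber passes all n-butane, so n-butane in V = n-butane in G = 2117.5 kg/h.
butadiene in V: m_A = 1210×0.552 + (1−0.256)·(1−0.647)·m_A, so m_A = 667.92/0.7374 = 905.82 kg/h.
V = 905.82 + 2117.5 = 3023.3 kg/h.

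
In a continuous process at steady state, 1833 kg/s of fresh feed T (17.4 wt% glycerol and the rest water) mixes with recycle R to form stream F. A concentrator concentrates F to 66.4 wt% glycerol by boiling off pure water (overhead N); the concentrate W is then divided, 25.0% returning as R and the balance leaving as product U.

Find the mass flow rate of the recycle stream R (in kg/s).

160.1 kg/s

Overall glycerol balance (none leaves overhead): glycerol in fresh feed = glycerol in product, i.e. 1833×0.174 = (1−0.250)·W·0.664.
W = 318.94/(0.664×0.750) = 640.45 kg/s.
Recycle R = 0.250×640.45 = 160.11 kg/s.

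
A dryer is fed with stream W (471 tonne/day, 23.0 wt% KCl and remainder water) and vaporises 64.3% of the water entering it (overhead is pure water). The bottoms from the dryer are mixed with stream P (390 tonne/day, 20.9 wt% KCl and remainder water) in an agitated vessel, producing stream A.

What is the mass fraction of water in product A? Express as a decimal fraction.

0.698

Vapour removed = 0.643×0.770×471 = 233.2 tonne/day; concentrate = 237.8 tonne/day.
water reaching the mixer = 129.47 (from concentrate) + 390×0.791 = 437.96 tonne/day.
Product flow = 237.8 + 390 = 627.8 tonne/day; water fraction = 0.698.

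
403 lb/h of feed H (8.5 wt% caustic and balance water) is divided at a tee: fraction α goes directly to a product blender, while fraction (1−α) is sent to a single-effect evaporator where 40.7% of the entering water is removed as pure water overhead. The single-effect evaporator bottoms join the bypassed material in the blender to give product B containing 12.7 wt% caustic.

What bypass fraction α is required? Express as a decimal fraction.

All 403×0.085 = 34.255 lb/h of caustic reaches B, so B = 34.255/0.127 = 269.72 lb/h and vapour = 133.28 lb/h.
The evaporator receives (1−α)·403 of feed at 0.915 water and removes 0.407 of that water:
0.407×0.915×(1−α)×403 = 133.28
(1−α) = 133.28/150.08 = 0.8880;  α = 0.1120.

0.112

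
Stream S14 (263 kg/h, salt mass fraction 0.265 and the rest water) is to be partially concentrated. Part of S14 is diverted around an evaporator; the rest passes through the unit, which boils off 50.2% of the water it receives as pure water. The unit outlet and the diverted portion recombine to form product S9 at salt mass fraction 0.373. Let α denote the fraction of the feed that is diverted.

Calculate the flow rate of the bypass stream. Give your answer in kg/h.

All 263×0.265 = 69.695 kg/h of salt reaches S9, so S9 = 69.695/0.373 = 186.85 kg/h and vapour = 76.15 kg/h.
The evaporator receives (1−α)·263 of feed at 0.735 water and removes 0.502 of that water:
0.502×0.735×(1−α)×263 = 76.15
(1−α) = 76.15/97.039 = 0.7847;  α = 0.2153.
Bypass flow = 0.2153×263 = 56.614 kg/h.

56.61 kg/h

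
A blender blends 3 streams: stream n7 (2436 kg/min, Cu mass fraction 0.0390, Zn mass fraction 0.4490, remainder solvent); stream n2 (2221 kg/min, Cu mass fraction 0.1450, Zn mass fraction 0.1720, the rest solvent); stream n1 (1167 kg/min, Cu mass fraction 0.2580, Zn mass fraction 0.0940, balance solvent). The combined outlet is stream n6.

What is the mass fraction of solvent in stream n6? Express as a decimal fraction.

0.6045

Total flow out = 2436 + 2221 + 1167 = 5824 kg/min.
solvent in = 2436×0.512 + 2221×0.683 + 1167×0.648 = 3520.4 kg/min.
solvent mass fraction in n6 = 3520.4/5824 = 0.6045.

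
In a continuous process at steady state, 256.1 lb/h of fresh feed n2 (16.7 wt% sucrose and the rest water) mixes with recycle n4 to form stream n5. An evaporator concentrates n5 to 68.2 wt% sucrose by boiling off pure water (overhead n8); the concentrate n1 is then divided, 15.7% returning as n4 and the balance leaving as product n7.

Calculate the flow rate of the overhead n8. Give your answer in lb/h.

Overall sucrose balance (none leaves overhead): sucrose in fresh feed = sucrose in product, i.e. 256.1×0.167 = (1−0.157)·n1·0.682.
n1 = 42.769/(0.682×0.843) = 74.39 lb/h.
Recycle n4 = 0.157×74.39 = 11.679 lb/h.
Combined feed n5 = 256.1 + 11.679 = 267.78 lb/h.
Overhead n8 = n5 − n1 = 267.78 − 74.39 = 193.39 lb/h.

193.4 lb/h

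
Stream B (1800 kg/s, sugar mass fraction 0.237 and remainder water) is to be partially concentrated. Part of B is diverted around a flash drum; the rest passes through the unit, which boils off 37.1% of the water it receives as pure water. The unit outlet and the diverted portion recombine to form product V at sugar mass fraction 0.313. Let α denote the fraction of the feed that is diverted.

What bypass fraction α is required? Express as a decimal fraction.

All 1800×0.237 = 426.6 kg/s of sugar reaches V, so V = 426.6/0.313 = 1362.9 kg/s and vapour = 437.06 kg/s.
The evaporator receives (1−α)·1800 of feed at 0.763 water and removes 0.371 of that water:
0.371×0.763×(1−α)×1800 = 437.06
(1−α) = 437.06/509.53 = 0.8578;  α = 0.1422.

0.142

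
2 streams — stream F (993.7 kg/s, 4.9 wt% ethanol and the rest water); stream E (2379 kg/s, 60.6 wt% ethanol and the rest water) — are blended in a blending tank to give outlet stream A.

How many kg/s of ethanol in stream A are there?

ethanol out = ethanol in = 993.7×0.049 + 2379×0.606 = 1490.4 kg/s.

1490 kg/s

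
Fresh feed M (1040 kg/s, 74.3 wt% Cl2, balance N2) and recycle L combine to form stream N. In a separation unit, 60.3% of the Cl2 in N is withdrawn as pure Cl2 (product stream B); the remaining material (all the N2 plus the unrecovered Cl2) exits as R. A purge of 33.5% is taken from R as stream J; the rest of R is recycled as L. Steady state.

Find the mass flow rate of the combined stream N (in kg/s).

N2 enters only via M and leaves only via the purge: 1040×0.257 = 0.335×(N2 in R), and the separation unit passes all N2, so N2 in N = N2 in R = 797.85 kg/s.
Cl2 in N: m_A = 1040×0.743 + (1−0.335)·(1−0.603)·m_A, so m_A = 772.72/0.7360 = 1049.9 kg/s.
N = 1049.9 + 797.85 = 1847.7 kg/s.

1848 kg/s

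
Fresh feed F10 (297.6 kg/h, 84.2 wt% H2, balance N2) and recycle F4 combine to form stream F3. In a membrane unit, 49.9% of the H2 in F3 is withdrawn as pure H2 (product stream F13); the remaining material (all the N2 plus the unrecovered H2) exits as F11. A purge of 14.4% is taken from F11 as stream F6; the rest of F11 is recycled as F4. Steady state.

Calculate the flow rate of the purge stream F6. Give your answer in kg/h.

78.67 kg/h

N2 enters only via F10 and leaves only via the purge: 297.6×0.158 = 0.144×(N2 in F11), and the membrane unit passes all N2, so N2 in F3 = N2 in F11 = 326.53 kg/h.
H2 in F3: m_A = 297.6×0.842 + (1−0.144)·(1−0.499)·m_A, so m_A = 250.58/0.5711 = 438.73 kg/h.
F11 = (1−0.499)×438.73 + 326.53 = 546.34 kg/h.
Purge F6 = 0.144×546.34 = 78.673 kg/h.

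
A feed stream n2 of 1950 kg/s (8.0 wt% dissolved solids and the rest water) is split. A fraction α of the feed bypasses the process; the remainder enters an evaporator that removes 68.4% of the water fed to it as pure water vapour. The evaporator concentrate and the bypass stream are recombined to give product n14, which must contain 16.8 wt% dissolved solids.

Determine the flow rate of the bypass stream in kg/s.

All 1950×0.080 = 156 kg/s of dissolved solids reaches n14, so n14 = 156/0.168 = 928.57 kg/s and vapour = 1021.4 kg/s.
The evaporator receives (1−α)·1950 of feed at 0.920 water and removes 0.684 of that water:
0.684×0.920×(1−α)×1950 = 1021.4
(1−α) = 1021.4/1227.1 = 0.8324;  α = 0.1676.
Bypass flow = 0.1676×1950 = 326.83 kg/s.

326.8 kg/s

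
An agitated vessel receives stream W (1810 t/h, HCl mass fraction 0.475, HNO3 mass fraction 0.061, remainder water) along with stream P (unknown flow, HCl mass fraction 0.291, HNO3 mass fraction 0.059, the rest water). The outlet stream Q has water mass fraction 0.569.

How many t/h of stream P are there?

2346 t/h

Let P be the unknown flow. Total out = 1810 + P.
water balance: 839.84 + 0.650·P = 0.569·(1810 + P)
(0.650 − 0.569)·P = 0.569×1810 − 839.84 = 190.05
P = 190.05 / 0.081 = 2346.3 t/h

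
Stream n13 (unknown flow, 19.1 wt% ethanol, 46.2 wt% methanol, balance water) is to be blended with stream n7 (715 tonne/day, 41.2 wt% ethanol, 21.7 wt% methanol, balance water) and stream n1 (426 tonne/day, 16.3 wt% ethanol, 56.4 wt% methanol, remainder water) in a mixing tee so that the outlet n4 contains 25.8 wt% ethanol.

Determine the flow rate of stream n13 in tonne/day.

Let n13 be the unknown flow. Total out = 1141 + n13.
ethanol balance: 364.02 + 0.191·n13 = 0.258·(1141 + n13)
(0.191 − 0.258)·n13 = 0.258×1141 − 364.02 = -69.64
n13 = -69.64 / -0.067 = 1039.4 tonne/day

1039 tonne/day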